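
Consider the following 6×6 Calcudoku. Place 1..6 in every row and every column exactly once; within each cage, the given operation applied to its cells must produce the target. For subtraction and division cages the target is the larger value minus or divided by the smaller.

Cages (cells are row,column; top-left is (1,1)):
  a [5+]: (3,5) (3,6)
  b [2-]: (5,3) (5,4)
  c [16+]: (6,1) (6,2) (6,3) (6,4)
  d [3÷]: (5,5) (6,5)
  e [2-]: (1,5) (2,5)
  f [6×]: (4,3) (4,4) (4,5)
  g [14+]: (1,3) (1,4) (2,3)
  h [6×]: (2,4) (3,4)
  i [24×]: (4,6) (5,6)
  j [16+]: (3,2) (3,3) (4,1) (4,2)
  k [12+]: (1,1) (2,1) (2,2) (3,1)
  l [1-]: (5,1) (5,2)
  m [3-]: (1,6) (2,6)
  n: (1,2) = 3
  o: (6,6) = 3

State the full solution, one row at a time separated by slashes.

Cage n is a single given cell, so (1,2) = 3.
Cage o is given; hence (6,6) = 3.
Row 6 needs a 2, and only (6,5) is open for it.
Cage d needs two cells with quotient 3, so (5,5) = 6.
6 is placed in row 5, which forces (5,6) = 4.
Cage e's pair has difference 2; hence (2,5) = 3.
3 is placed in column 5, which forces (3,5) = 4.
3 is placed in column 5, so (4,5) = 1.
Column 6 already has 4; hence (4,6) = 6.
Column 5 already has 1, so (1,5) = 5.
5 is placed in row 1, leaving (1,6) = 2.
Column 6 already has 2, so (2,6) = 5.
The two cells of cage a must have sum 5; hence (3,6) = 1.
The 3 cells of cage g must have sum 14, leaving (1,3) = 6.
Cage g needs sum 14, so (1,4) = 4.
Cage g needs sum 14, so (2,3) = 4.
Row 1 already has 4, so (1,1) = 1.
The 4 cells of cage k must have sum 12, leaving (3,1) = 3.
Row 3 already has 3, which forces (3,4) = 6.
3 is placed in column 1, so (5,1) = 2.
Row 5 already has 2, so (5,2) = 1.
Column 1 now contains 2, so (2,1) = 6.
Cage k needs sum 12; hence (2,2) = 2.
Cage h needs two cells with product 6, so (2,4) = 1.
2 is placed in column 2; hence (3,2) = 5.
Row 3 already has 5, which forces (3,3) = 2.
Column 2 already has 5, leaving (4,2) = 4.
Column 3 already has 2; hence (4,3) = 3.
Row 4 now contains 3, which forces (4,4) = 2.
Column 3 already has 3; hence (5,3) = 5.
Row 5 already has 5; hence (5,4) = 3.
Column 1 now contains 6, so (6,1) = 4.
Column 2 already has 4; hence (6,2) = 6.
Column 3 already has 5, leaving (6,3) = 1.
Column 4 already has 1; hence (6,4) = 5.
4 is placed in row 4; hence (4,1) = 5.

1 3 6 4 5 2 / 6 2 4 1 3 5 / 3 5 2 6 4 1 / 5 4 3 2 1 6 / 2 1 5 3 6 4 / 4 6 1 5 2 3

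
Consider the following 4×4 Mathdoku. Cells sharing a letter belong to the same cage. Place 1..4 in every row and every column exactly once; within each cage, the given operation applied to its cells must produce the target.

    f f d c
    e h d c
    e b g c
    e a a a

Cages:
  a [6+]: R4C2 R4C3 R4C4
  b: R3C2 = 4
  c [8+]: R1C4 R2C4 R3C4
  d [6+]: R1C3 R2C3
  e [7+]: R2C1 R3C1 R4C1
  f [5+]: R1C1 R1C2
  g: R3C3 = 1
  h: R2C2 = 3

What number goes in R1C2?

Cage h is given, which forces R2C2 = 3.
Cage b is given; hence R3C2 = 4.
Cage g is a single given cell; hence R3C3 = 1.
Row 3 already has 1, which forces R3C4 = 3.
Row 3 already has 1, leaving R3C1 = 2.
The 3 cells of cage a must have sum 6; hence R4C3 = 3.
Row 1 needs a 3, and only R1C1 is open for it.
Cage f needs two cells with sum 5, which forces R1C2 = 2.
Row 1 now contains 2, so R1C3 = 4.
Row 1 already has 4, which forces R1C4 = 1.
Column 3 already has 4, so R2C3 = 2.
Column 4 now contains 1, which forces R2C4 = 4.
Column 2 already has 2, leaving R4C2 = 1.
Column 4 now contains 1, so R4C4 = 2.
Row 2 already has 4, so R2C1 = 1.
Row 4 already has 1; hence R4C1 = 4.
Filled in: 3 2 4 1 / 1 3 2 4 / 2 4 1 3 / 4 1 3 2.

2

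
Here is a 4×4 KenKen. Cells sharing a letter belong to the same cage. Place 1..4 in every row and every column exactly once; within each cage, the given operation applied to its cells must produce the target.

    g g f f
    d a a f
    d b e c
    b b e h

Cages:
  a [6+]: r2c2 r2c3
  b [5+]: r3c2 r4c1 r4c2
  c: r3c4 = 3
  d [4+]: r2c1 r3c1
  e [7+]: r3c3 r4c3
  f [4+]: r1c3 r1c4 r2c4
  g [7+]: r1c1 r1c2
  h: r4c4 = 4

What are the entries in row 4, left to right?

The 3 cells of cage f must have sum 4, which forces r1c3 = 1.
Cage f needs sum 4, so r1c4 = 2.
Cage f needs sum 4; hence r2c4 = 1.
Cage c is a single given cell, leaving r3c4 = 3.
H is a freebie, which forces r4c4 = 4.
Row 2 now contains 1; hence r2c1 = 3.
3 is placed in row 3; hence r3c1 = 1.
Row 3 now contains 1, leaving r3c2 = 2.
3 is placed in row 3; hence r3c3 = 4.
Column 1 already has 1, which forces r4c1 = 2.
Row 4 now contains 4, so r4c3 = 3.
Column 1 now contains 3, so r1c1 = 4.
Cage g's pair has sum 7, so r1c2 = 3.
Column 2 already has 2, so r2c2 = 4.
4 is placed in column 3, so r2c3 = 2.
Row 4 already has 3; hence r4c2 = 1.
The full grid is 4 3 1 2 / 3 4 2 1 / 1 2 4 3 / 2 1 3 4.

2 1 3 4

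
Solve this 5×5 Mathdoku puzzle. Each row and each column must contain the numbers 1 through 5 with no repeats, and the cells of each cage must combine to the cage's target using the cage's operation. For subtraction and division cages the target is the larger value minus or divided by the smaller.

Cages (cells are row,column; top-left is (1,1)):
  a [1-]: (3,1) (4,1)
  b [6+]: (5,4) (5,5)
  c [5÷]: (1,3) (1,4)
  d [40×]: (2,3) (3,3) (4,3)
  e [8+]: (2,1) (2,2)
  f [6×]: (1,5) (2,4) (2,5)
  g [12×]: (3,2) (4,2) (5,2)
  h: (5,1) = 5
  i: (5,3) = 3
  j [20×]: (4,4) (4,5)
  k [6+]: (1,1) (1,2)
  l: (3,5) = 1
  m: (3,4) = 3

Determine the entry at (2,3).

4

Cage m is given, so (3,4) = 3.
L is a freebie, so (3,5) = 1.
Cage h is given; hence (5,1) = 5.
I is a freebie, leaving (5,3) = 3.
Column 1 now contains 5, leaving (2,1) = 3.
Cage e needs two cells with sum 8, so (2,2) = 5.
Cage f needs product 6; hence (2,4) = 1.
3 is placed in row 2, leaving (2,5) = 2.
Row 3 now contains 1; hence (3,2) = 4.
Column 1 now contains 3, leaving (4,1) = 1.
Cage g has product 12, leaving (4,2) = 3.
Cage g needs product 12, which forces (5,2) = 1.
Column 5 now contains 2, which forces (5,5) = 4.
The two cells of cage k must have sum 6; hence (1,1) = 4.
Column 2 now contains 4; hence (1,2) = 2.
Cage c needs two cells with quotient 5, so (1,3) = 1.
1 is placed in column 4, which forces (1,4) = 5.
Column 5 now contains 2, which forces (1,5) = 3.
Row 2 already has 2; hence (2,3) = 4.
Row 3 already has 4, which forces (3,1) = 2.
2 is placed in row 3; hence (3,3) = 5.
Column 3 now contains 5, so (4,3) = 2.
The two cells of cage j must have product 20, so (4,4) = 4.
Column 5 already has 4, leaving (4,5) = 5.
4 is placed in row 5, leaving (5,4) = 2.
Completed grid: 4 2 1 5 3 / 3 5 4 1 2 / 2 4 5 3 1 / 1 3 2 4 5 / 5 1 3 2 4.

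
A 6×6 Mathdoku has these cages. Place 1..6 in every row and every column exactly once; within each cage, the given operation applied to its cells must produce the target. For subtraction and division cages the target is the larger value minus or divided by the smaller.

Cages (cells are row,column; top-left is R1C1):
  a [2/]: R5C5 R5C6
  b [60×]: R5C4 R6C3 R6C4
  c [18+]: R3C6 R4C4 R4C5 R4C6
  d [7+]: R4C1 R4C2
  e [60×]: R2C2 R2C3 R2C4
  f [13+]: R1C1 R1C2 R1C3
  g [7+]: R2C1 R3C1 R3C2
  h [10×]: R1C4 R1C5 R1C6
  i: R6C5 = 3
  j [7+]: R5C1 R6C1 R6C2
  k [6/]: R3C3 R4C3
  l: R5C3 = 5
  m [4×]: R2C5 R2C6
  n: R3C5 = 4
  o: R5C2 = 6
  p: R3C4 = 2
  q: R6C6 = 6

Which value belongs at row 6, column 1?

2

P is a freebie, leaving R3C4 = 2.
Cage n is a single given cell; hence R3C5 = 4.
Cage o is given, so R5C2 = 6.
L is a freebie, leaving R5C3 = 5.
Cage i is given, so R6C5 = 3.
Cage q is a single given cell, leaving R6C6 = 6.
4 is placed in column 5, so R2C5 = 1.
The two cells of cage m must have product 4, so R2C6 = 4.
Cage b has product 60; hence R5C4 = 3.
1 is placed in column 5, so R5C5 = 2.
Row 5 now contains 2, leaving R5C6 = 1.
Cage b has product 60; hence R6C3 = 4.
Cage b needs product 60, which forces R6C4 = 5.
Column 4 now contains 5, leaving R1C4 = 1.
2 is placed in column 5, leaving R1C5 = 5.
Cage h has product 10, leaving R1C6 = 2.
Row 2 now contains 1, which forces R2C1 = 3.
Cage e needs product 60, which forces R2C2 = 5.
Cage e needs product 60, so R2C3 = 2.
Column 4 now contains 5, which forces R2C4 = 6.
Cage g has sum 7; hence R3C1 = 1.
The 3 cells of cage g must have sum 7, leaving R3C2 = 3.
Row 3 already has 1, so R3C3 = 6.
Row 3 now contains 3, leaving R3C6 = 5.
Column 3 already has 6; hence R4C3 = 1.
Column 4 now contains 6; hence R4C4 = 4.
Column 5 already has 5, so R4C5 = 6.
Column 6 now contains 5, so R4C6 = 3.
1 is placed in row 5, leaving R5C1 = 4.
Column 1 already has 1, leaving R6C1 = 2.
Row 6 already has 2, leaving R6C2 = 1.
Column 1 now contains 4, which forces R1C1 = 6.
Column 2 already has 3, so R1C2 = 4.
Column 3 already has 6, so R1C3 = 3.
2 is placed in column 1, which forces R4C1 = 5.
4 is placed in row 4, leaving R4C2 = 2.
Filled in: 6 4 3 1 5 2 / 3 5 2 6 1 4 / 1 3 6 2 4 5 / 5 2 1 4 6 3 / 4 6 5 3 2 1 / 2 1 4 5 3 6.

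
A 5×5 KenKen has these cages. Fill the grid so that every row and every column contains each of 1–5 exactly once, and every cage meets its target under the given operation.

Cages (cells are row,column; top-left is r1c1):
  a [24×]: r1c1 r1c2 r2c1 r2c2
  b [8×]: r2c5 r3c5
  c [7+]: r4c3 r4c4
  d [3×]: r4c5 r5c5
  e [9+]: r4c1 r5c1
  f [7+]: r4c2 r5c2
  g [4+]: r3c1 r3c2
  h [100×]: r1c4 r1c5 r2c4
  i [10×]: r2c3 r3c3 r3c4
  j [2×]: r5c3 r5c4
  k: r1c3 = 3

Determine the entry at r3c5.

4

Cage k is given, leaving r1c3 = 3.
The 3 cells of cage h must have product 100, so r1c4 = 4.
Cage h needs product 100, so r1c5 = 5.
The 3 cells of cage h must have product 100, leaving r2c4 = 5.
Cage i needs product 10; hence r3c3 = 5.
5 is placed in column 3, so r4c3 = 4.
Row 4 now contains 4; hence r4c1 = 5.
Cage c's pair has sum 7; hence r4c4 = 3.
Row 4 already has 3; hence r4c5 = 1.
Cage e's pair has sum 9, which forces r5c1 = 4.
Column 5 now contains 1; hence r5c5 = 3.
4 is placed in column 1, leaving r2c1 = 3.
Cage a has product 24; hence r2c2 = 4.
4 is placed in row 2, leaving r2c5 = 2.
Column 1 now contains 3, which forces r3c1 = 1.
Row 3 already has 1; hence r3c2 = 3.
Row 3 already has 1; hence r3c4 = 2.
2 is placed in column 5; hence r3c5 = 4.
Row 4 already has 3; hence r4c2 = 2.
The two cells of cage f must have sum 7, so r5c2 = 5.
2 is placed in column 4, so r5c4 = 1.
Column 1 already has 1, leaving r1c1 = 2.
Column 2 already has 2, so r1c2 = 1.
2 is placed in row 2, leaving r2c3 = 1.
1 is placed in row 5, so r5c3 = 2.
Completed grid: 2 1 3 4 5 / 3 4 1 5 2 / 1 3 5 2 4 / 5 2 4 3 1 / 4 5 2 1 3.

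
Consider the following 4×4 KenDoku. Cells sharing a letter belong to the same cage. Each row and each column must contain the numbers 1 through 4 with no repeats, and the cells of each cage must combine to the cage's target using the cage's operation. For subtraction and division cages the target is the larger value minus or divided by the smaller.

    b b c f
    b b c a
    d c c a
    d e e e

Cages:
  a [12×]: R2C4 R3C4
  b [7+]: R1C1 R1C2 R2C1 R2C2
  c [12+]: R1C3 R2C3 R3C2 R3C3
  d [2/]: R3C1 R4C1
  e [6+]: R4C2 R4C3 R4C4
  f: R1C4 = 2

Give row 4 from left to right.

4 3 2 1

Cage f is a single given cell; hence R1C4 = 2.
In row 1, 4 can only go at R1C3, so R1C3 = 4.
The only place for 4 in row 2 is R2C4.
Column 4 now contains 4, which forces R3C4 = 3.
Column 4 now contains 3, leaving R4C4 = 1.
The 4 cells of cage c must have sum 12, leaving R2C3 = 3.
3 is placed in row 3, which forces R3C2 = 4.
The 4 cells of cage c must have sum 12, so R3C3 = 1.
3 is placed in column 3, which forces R4C3 = 2.
Row 3 already has 1, so R3C1 = 2.
Row 4 already has 2, leaving R4C1 = 4.
Row 4 already has 2, which forces R4C2 = 3.
The 4 cells of cage b must have sum 7, which forces R1C1 = 3.
3 is placed in column 2; hence R1C2 = 1.
Column 1 now contains 2; hence R2C1 = 1.
The 4 cells of cage b must have sum 7; hence R2C2 = 2.
Completed grid: 3 1 4 2 / 1 2 3 4 / 2 4 1 3 / 4 3 2 1.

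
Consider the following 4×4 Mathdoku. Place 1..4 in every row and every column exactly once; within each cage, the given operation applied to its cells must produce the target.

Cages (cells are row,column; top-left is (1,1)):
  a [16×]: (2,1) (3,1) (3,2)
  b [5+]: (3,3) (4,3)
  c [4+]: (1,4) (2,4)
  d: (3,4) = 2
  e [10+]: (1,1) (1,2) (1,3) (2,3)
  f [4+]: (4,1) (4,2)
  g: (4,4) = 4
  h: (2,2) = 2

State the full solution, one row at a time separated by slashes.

Cage h is given, leaving (2,2) = 2.
Column 2 already has 2, which forces (3,2) = 4.
D is a freebie, which forces (3,4) = 2.
Cage g is a single given cell, leaving (4,4) = 4.
Row 2 now contains 2; hence (2,1) = 4.
Row 3 now contains 4, which forces (3,1) = 1.
Cage b's pair has sum 5, leaving (3,3) = 3.
1 is placed in column 1, leaving (4,1) = 3.
3 is placed in row 4, so (4,2) = 1.
The two cells of cage b must have sum 5, leaving (4,3) = 2.
Column 1 now contains 3, which forces (1,1) = 2.
1 is placed in column 2; hence (1,2) = 3.
Cage e needs sum 10, so (1,3) = 4.
Row 1 already has 3, which forces (1,4) = 1.
Column 3 already has 3; hence (2,3) = 1.
Column 4 now contains 1, leaving (2,4) = 3.

2 3 4 1 / 4 2 1 3 / 1 4 3 2 / 3 1 2 4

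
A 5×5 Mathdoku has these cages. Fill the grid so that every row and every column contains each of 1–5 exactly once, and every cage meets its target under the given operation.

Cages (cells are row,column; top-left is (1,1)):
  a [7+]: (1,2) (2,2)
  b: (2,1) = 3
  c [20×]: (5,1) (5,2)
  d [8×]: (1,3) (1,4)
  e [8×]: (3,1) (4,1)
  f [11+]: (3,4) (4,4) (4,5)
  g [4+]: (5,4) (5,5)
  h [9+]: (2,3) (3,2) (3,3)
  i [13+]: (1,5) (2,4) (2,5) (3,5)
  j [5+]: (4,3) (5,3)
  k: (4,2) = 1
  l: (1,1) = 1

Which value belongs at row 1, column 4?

L is a freebie; hence (1,1) = 1.
Cage b is a single given cell, so (2,1) = 3.
Cage k is a single given cell, which forces (4,2) = 1.
Row 5 needs a 2, and only (5,3) is open for it.
2 is placed in column 3; hence (1,3) = 4.
Cage d's pair has product 8, leaving (1,4) = 2.
Cage j needs two cells with sum 5, leaving (4,3) = 3.
The 3 cells of cage h must have sum 9, leaving (3,2) = 3.
The 3 cells of cage f must have sum 11, leaving (4,5) = 2.
Column 2 now contains 3, so (1,2) = 5.
The 4 cells of cage i must have sum 13, leaving (1,5) = 3.
Cage a's pair has sum 7, leaving (2,2) = 2.
The two cells of cage e must have product 8; hence (3,1) = 2.
Row 4 now contains 2, so (4,1) = 4.
Row 4 already has 4, which forces (4,4) = 5.
Column 1 now contains 4; hence (5,1) = 5.
Column 2 now contains 5; hence (5,2) = 4.
3 is placed in column 5, which forces (5,5) = 1.
Cage i has sum 13, so (2,4) = 1.
Column 4 now contains 5, leaving (3,4) = 4.
Row 3 now contains 4; hence (3,5) = 5.
1 is placed in row 5, so (5,4) = 3.
Row 2 already has 1, which forces (2,3) = 5.
Column 5 already has 5, leaving (2,5) = 4.
Row 3 already has 5, which forces (3,3) = 1.
Filled in: 1 5 4 2 3 / 3 2 5 1 4 / 2 3 1 4 5 / 4 1 3 5 2 / 5 4 2 3 1.

2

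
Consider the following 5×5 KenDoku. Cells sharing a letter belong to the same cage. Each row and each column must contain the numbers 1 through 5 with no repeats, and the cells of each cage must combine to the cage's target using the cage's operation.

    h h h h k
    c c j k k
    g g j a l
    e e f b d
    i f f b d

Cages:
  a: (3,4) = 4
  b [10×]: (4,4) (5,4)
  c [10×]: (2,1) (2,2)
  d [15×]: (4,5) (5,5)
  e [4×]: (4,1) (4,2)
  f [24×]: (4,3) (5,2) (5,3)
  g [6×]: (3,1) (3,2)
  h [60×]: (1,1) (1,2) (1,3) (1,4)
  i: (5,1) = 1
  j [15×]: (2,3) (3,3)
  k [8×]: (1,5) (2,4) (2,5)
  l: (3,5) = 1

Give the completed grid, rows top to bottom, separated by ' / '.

5 4 1 3 2 / 2 5 3 1 4 / 3 2 5 4 1 / 4 1 2 5 3 / 1 3 4 2 5

Cage a is given, so (3,4) = 4.
Cage l is a single given cell, so (3,5) = 1.
Cage i is given, which forces (5,1) = 1.
Cage k needs product 8; hence (2,4) = 1.
Column 1 already has 1, so (4,1) = 4.
Cage e's pair has product 4, leaving (4,2) = 1.
The 4 cells of cage h must have product 60, which forces (1,2) = 4.
Cage h needs product 60, leaving (1,3) = 1.
Row 1 already has 4, which forces (1,5) = 2.
Column 5 already has 2, leaving (2,5) = 4.
Cage f has product 24, so (5,3) = 4.
Row 2 needs a 3, and only (2,3) is open for it.
Column 3 already has 3, leaving (3,3) = 5.
Column 3 already has 3, so (4,3) = 2.
2 is placed in row 4, which forces (4,4) = 5.
Row 4 now contains 5, so (4,5) = 3.
Cage f needs product 24, which forces (5,2) = 3.
Column 4 now contains 5; hence (5,4) = 2.
Column 5 now contains 3, which forces (5,5) = 5.
The 4 cells of cage h must have product 60, leaving (1,1) = 5.
Column 4 now contains 5, leaving (1,4) = 3.
Column 1 already has 5, so (2,1) = 2.
2 is placed in row 2; hence (2,2) = 5.
Cage g's pair has product 6, which forces (3,1) = 3.
3 is placed in column 2, which forces (3,2) = 2.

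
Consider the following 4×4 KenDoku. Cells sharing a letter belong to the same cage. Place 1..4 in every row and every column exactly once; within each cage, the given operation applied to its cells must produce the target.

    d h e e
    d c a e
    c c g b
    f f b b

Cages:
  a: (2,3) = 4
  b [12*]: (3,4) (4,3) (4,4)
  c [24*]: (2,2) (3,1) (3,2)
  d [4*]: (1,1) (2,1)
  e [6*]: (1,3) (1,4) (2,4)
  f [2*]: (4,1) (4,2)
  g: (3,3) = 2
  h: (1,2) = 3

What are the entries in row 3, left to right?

3 4 2 1

Cage h is a single given cell, leaving (1,2) = 3.
Cage a is a single given cell, which forces (2,3) = 4.
G is a freebie, so (3,3) = 2.
Cage d's pair has product 4; hence (1,1) = 4.
2 is placed in column 3; hence (1,3) = 1.
Cage e needs product 6, so (1,4) = 2.
4 is placed in row 2, leaving (2,1) = 1.
4 is placed in row 2, so (2,2) = 2.
Cage e has product 6, leaving (2,4) = 3.
Cage c needs product 24, leaving (3,1) = 3.
Row 3 now contains 2, leaving (3,2) = 4.
Row 3 now contains 4, which forces (3,4) = 1.
Column 1 already has 1; hence (4,1) = 2.
Column 2 already has 2, which forces (4,2) = 1.
Column 3 already has 1, leaving (4,3) = 3.
1 is placed in column 4; hence (4,4) = 4.
The full grid is 4 3 1 2 / 1 2 4 3 / 3 4 2 1 / 2 1 3 4.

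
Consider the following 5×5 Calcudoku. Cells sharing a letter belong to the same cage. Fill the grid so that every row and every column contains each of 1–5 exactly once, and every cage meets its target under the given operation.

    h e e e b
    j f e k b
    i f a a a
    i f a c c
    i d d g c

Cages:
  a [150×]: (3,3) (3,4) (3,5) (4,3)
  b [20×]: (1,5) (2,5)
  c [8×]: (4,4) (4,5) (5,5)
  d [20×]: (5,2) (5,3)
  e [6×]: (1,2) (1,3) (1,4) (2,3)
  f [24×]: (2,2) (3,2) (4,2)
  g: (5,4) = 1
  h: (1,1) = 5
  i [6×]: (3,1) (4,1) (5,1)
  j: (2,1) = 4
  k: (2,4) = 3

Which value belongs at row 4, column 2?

3

H is a freebie, which forces (1,1) = 5.
Row 1 already has 5, which forces (1,5) = 4.
J is a freebie, which forces (2,1) = 4.
Cage e has product 6, which forces (2,3) = 1.
Cage k is a single given cell, so (2,4) = 3.
Column 5 now contains 4, which forces (2,5) = 5.
The 4 cells of cage a must have product 150; hence (4,3) = 5.
Column 3 now contains 5, leaving (5,3) = 4.
Cage g is a single given cell, leaving (5,4) = 1.
1 is placed in row 5, which forces (5,5) = 2.
Cage e needs product 6, which forces (1,2) = 1.
The 4 cells of cage e must have product 6, which forces (1,3) = 3.
Column 4 now contains 1; hence (1,4) = 2.
Row 2 now contains 3, leaving (2,2) = 2.
Cage a has product 150, leaving (3,3) = 2.
Cage a needs product 150, leaving (3,4) = 5.
Column 5 already has 2; hence (3,5) = 3.
Cage c needs product 8, so (4,4) = 4.
Column 5 already has 2, leaving (4,5) = 1.
2 is placed in row 5, which forces (5,1) = 3.
4 is placed in row 5; hence (5,2) = 5.
2 is placed in row 3, which forces (3,1) = 1.
Row 3 already has 3, which forces (3,2) = 4.
Row 4 already has 1, leaving (4,1) = 2.
Row 4 already has 4, which forces (4,2) = 3.
Filled in: 5 1 3 2 4 / 4 2 1 3 5 / 1 4 2 5 3 / 2 3 5 4 1 / 3 5 4 1 2.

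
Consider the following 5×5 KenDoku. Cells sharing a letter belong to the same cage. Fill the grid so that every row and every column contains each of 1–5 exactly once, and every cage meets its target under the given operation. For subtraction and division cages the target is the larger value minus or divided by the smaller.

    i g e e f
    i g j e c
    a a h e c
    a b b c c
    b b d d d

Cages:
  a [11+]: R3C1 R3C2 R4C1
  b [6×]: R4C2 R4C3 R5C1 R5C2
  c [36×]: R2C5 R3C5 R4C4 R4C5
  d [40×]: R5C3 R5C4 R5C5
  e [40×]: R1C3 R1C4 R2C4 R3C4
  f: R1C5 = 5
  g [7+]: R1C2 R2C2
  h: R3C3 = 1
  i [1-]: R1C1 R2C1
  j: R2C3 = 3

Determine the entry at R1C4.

1

F is a freebie, so R1C5 = 5.
J is a freebie, leaving R2C3 = 3.
Cage h is given, leaving R3C3 = 1.
1 is placed in column 3; hence R4C3 = 2.
The 4 cells of cage c must have product 36, which forces R4C4 = 3.
2 is placed in column 3, leaving R1C3 = 4.
The 4 cells of cage c must have product 36, leaving R3C5 = 3.
Row 4 already has 3, so R4C2 = 1.
Row 4 already has 1, which forces R4C5 = 4.
Cage b needs product 6, which forces R5C1 = 1.
Cage b needs product 6, so R5C2 = 3.
Column 3 already has 4, which forces R5C3 = 5.
Column 5 now contains 4, which forces R5C5 = 2.
Cage i's pair has difference 1, so R1C1 = 3.
Column 2 now contains 3, so R1C2 = 2.
Row 1 already has 2, which forces R1C4 = 1.
The two cells of cage g must have sum 7, leaving R2C2 = 5.
Row 2 now contains 5, which forces R2C4 = 2.
Column 5 now contains 4, leaving R2C5 = 1.
Column 2 now contains 2; hence R3C2 = 4.
2 is placed in column 4, which forces R3C4 = 5.
Row 4 already has 4, so R4C1 = 5.
Row 5 now contains 2; hence R5C4 = 4.
Row 2 already has 2; hence R2C1 = 4.
Row 3 already has 4, leaving R3C1 = 2.
Filled in: 3 2 4 1 5 / 4 5 3 2 1 / 2 4 1 5 3 / 5 1 2 3 4 / 1 3 5 4 2.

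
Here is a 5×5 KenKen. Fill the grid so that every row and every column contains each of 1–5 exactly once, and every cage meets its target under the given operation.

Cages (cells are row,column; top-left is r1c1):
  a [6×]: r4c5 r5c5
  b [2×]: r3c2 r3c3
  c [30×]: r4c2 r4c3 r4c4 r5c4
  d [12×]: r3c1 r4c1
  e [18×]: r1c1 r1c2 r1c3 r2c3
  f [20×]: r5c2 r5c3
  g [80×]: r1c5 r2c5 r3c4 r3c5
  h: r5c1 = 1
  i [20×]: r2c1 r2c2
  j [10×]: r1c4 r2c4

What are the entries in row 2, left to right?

Cage e needs product 18, which forces r2c3 = 3.
Cage h is given, which forces r5c1 = 1.
The only place for 4 in row 1 is r1c5.
The only place for 5 in row 1 is r1c4.
Column 4 now contains 5, so r2c4 = 2.
2 is placed in column 4, leaving r3c4 = 4.
2 is placed in column 4, which forces r5c4 = 3.
Row 5 already has 3, so r5c5 = 2.
Row 3 now contains 4; hence r3c1 = 3.
Cage d needs two cells with product 12, leaving r4c1 = 4.
Column 4 already has 3, which forces r4c4 = 1.
2 is placed in column 5; hence r4c5 = 3.
Column 1 already has 3, which forces r1c1 = 2.
Cage e has product 18; hence r1c2 = 3.
Cage e has product 18, leaving r1c3 = 1.
4 is placed in column 1, so r2c1 = 5.
The two cells of cage i must have product 20; hence r2c2 = 4.
5 is placed in row 2; hence r2c5 = 1.
Column 3 already has 1, leaving r3c3 = 2.
Column 5 already has 1, leaving r3c5 = 5.
2 is placed in column 3, which forces r4c3 = 5.
Column 2 already has 4, leaving r5c2 = 5.
5 is placed in column 3, leaving r5c3 = 4.
Row 3 now contains 2, which forces r3c2 = 1.
Row 4 already has 5, so r4c2 = 2.
Filled in: 2 3 1 5 4 / 5 4 3 2 1 / 3 1 2 4 5 / 4 2 5 1 3 / 1 5 4 3 2.

5 4 3 2 1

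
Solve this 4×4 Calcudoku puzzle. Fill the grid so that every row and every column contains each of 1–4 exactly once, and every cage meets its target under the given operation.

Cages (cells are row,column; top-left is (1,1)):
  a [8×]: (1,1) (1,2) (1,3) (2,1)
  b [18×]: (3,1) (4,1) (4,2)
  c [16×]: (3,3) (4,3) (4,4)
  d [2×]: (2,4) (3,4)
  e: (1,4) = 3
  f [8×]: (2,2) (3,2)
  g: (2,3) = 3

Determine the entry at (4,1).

E is a freebie, which forces (1,4) = 3.
The 4 cells of cage a must have product 8, which forces (2,1) = 1.
G is a freebie; hence (2,3) = 3.
1 is placed in row 2; hence (2,4) = 2.
Cage b has product 18, so (3,1) = 3.
Column 4 now contains 2, which forces (3,4) = 1.
Cage b needs product 18, which forces (4,1) = 2.
Cage b needs product 18, which forces (4,2) = 3.
Column 4 now contains 2; hence (4,4) = 4.
Column 1 already has 2, leaving (1,1) = 4.
Row 2 now contains 2, so (2,2) = 4.
The two cells of cage f must have product 8, which forces (3,2) = 2.
Cage c needs product 16, so (3,3) = 4.
4 is placed in row 4, which forces (4,3) = 1.
2 is placed in column 2, which forces (1,2) = 1.
1 is placed in column 3; hence (1,3) = 2.
Filled in: 4 1 2 3 / 1 4 3 2 / 3 2 4 1 / 2 3 1 4.

2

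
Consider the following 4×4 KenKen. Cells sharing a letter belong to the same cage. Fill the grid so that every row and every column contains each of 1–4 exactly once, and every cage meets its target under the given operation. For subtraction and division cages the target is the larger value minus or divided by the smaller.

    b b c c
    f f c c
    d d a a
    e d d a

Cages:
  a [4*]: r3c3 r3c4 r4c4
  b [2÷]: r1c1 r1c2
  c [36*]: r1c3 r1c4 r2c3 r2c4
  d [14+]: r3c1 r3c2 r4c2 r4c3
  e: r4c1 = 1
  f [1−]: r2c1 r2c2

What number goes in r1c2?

2

Cage e is a single given cell, which forces r4c1 = 1.
1 is placed in row 4, leaving r4c4 = 2.
Cage a needs product 4, leaving r3c3 = 2.
Cage a has product 4; hence r3c4 = 1.
The only place for 4 in column 3 is r4c3.
The 4 cells of cage d must have sum 14, leaving r3c1 = 3.
Cage d has sum 14; hence r3c2 = 4.
Row 4 already has 4, leaving r4c2 = 3.
Cage f's pair has difference 1; hence r2c1 = 2.
The two cells of cage f must have difference 1, leaving r2c2 = 1.
Row 2 now contains 1, leaving r2c3 = 3.
Row 2 now contains 3, leaving r2c4 = 4.
Column 1 already has 2, which forces r1c1 = 4.
Column 2 now contains 1; hence r1c2 = 2.
Column 3 already has 3, so r1c3 = 1.
Column 4 now contains 4, leaving r1c4 = 3.
Completed grid: 4 2 1 3 / 2 1 3 4 / 3 4 2 1 / 1 3 4 2.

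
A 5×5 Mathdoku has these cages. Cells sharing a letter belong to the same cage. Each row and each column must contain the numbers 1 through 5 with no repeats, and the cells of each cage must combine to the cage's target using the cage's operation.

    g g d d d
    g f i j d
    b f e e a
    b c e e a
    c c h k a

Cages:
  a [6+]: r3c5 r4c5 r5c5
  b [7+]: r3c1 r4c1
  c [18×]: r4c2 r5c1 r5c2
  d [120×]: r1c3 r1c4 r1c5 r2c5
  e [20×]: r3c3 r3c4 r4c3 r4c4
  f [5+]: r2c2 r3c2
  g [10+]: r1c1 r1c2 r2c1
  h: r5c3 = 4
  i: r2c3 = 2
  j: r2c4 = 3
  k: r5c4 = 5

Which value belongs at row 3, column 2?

Cage i is a single given cell, so r2c3 = 2.
J is a freebie, so r2c4 = 3.
Cage c needs product 18; hence r4c2 = 3.
Cage c needs product 18, so r5c1 = 3.
The 3 cells of cage c must have product 18; hence r5c2 = 2.
H is a freebie, so r5c3 = 4.
Cage k is a single given cell, leaving r5c4 = 5.
2 is placed in row 5, which forces r5c5 = 1.
Cage a needs sum 6, leaving r3c5 = 3.
Column 5 now contains 1, leaving r4c5 = 2.
Cage d needs product 120, leaving r1c3 = 3.
The 4 cells of cage d must have product 120, leaving r1c4 = 2.
Cage b needs two cells with sum 7, so r3c1 = 2.
2 is placed in row 4, so r4c1 = 5.
Row 4 already has 5, leaving r4c3 = 1.
Row 4 already has 1, so r4c4 = 4.
The 3 cells of cage g must have sum 10, leaving r1c2 = 5.
5 is placed in row 1, so r1c5 = 4.
Column 5 already has 4, so r2c5 = 5.
Column 3 now contains 1, so r3c3 = 5.
4 is placed in column 4, which forces r3c4 = 1.
Row 1 already has 4, leaving r1c1 = 1.
Cage g needs sum 10, so r2c1 = 4.
Cage f needs two cells with sum 5, which forces r2c2 = 1.
1 is placed in row 3, so r3c2 = 4.
The full grid is 1 5 3 2 4 / 4 1 2 3 5 / 2 4 5 1 3 / 5 3 1 4 2 / 3 2 4 5 1.

4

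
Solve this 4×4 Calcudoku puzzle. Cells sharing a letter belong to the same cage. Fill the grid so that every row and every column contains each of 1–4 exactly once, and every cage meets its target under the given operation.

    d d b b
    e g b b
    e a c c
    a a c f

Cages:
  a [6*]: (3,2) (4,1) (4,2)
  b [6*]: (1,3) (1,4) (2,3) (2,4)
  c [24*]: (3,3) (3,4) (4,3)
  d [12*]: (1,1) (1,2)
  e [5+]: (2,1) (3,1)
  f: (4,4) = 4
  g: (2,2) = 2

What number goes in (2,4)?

Cage g is a single given cell, leaving (2,2) = 2.
Cage f is given, so (4,4) = 4.
Cage c needs product 24, so (3,3) = 4.
Cage a needs product 6, leaving (4,1) = 2.
2 is placed in row 4, leaving (4,3) = 3.
Cage b has product 6, leaving (1,3) = 2.
Cage b needs product 6; hence (1,4) = 1.
Cage e's pair has sum 5, so (2,1) = 4.
Column 3 now contains 3, leaving (2,3) = 1.
Cage b needs product 6, so (2,4) = 3.
Column 1 now contains 2, which forces (3,1) = 1.
Cage a has product 6, which forces (3,2) = 3.
Cage c needs product 24, which forces (3,4) = 2.
Row 4 already has 3, so (4,2) = 1.
Column 1 already has 4, which forces (1,1) = 3.
3 is placed in column 2, which forces (1,2) = 4.
Completed grid: 3 4 2 1 / 4 2 1 3 / 1 3 4 2 / 2 1 3 4.

3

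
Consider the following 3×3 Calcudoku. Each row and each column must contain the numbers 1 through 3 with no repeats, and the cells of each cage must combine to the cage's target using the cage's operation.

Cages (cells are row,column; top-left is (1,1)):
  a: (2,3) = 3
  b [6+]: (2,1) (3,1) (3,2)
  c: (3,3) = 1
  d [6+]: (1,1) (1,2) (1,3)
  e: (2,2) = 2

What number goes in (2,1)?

1

E is a freebie, which forces (2,2) = 2.
Cage a is given, so (2,3) = 3.
Cage c is a single given cell, which forces (3,3) = 1.
Column 3 now contains 1, so (1,3) = 2.
3 is placed in row 2, leaving (2,1) = 1.
Cage b has sum 6; hence (3,1) = 2.
Row 3 already has 1, so (3,2) = 3.
Column 1 already has 1; hence (1,1) = 3.
Column 2 already has 3, so (1,2) = 1.
Filled in: 3 1 2 / 1 2 3 / 2 3 1.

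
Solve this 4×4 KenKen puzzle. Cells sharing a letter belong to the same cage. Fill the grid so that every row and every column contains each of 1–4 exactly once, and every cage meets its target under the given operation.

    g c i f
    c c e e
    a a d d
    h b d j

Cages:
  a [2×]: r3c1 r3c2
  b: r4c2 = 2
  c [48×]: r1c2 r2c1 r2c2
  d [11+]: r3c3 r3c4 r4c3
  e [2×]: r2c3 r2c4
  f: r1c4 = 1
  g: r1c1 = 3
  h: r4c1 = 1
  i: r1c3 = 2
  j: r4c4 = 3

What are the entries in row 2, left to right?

4 3 1 2

Cage g is a single given cell, so r1c1 = 3.
The 3 cells of cage c must have product 48, so r1c2 = 4.
I is a freebie; hence r1c3 = 2.
Cage f is a single given cell, so r1c4 = 1.
Cage c needs product 48, so r2c1 = 4.
Cage c has product 48, which forces r2c2 = 3.
Column 3 now contains 2; hence r2c3 = 1.
1 is placed in column 4, which forces r2c4 = 2.
The 3 cells of cage d must have sum 11, so r3c3 = 3.
Cage d has sum 11, which forces r3c4 = 4.
H is a freebie; hence r4c1 = 1.
Cage b is a single given cell, which forces r4c2 = 2.
Cage d has sum 11, so r4c3 = 4.
Cage j is given, leaving r4c4 = 3.
1 is placed in column 1, so r3c1 = 2.
Column 2 now contains 2; hence r3c2 = 1.
The full grid is 3 4 2 1 / 4 3 1 2 / 2 1 3 4 / 1 2 4 3.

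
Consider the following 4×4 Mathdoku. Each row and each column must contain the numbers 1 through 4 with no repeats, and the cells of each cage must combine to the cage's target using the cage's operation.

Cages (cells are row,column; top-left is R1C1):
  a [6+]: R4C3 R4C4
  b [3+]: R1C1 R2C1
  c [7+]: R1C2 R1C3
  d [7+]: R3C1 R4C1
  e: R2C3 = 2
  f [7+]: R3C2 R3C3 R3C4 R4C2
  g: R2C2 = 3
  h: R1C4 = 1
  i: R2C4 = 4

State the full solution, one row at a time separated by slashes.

Cage h is given, leaving R1C4 = 1.
G is a freebie, leaving R2C2 = 3.
Cage e is given, which forces R2C3 = 2.
Cage i is a single given cell; hence R2C4 = 4.
3 is placed in column 2, leaving R3C2 = 2.
Row 3 now contains 2, leaving R3C4 = 3.
Cage f needs sum 7; hence R4C2 = 1.
2 is placed in column 3; hence R4C3 = 4.
4 is placed in column 4, which forces R4C4 = 2.
Row 1 already has 1, which forces R1C1 = 2.
3 is placed in column 2; hence R1C2 = 4.
Column 3 now contains 4, leaving R1C3 = 3.
Row 2 already has 2, so R2C1 = 1.
Row 3 now contains 3; hence R3C1 = 4.
Row 3 now contains 3; hence R3C3 = 1.
Row 4 already has 4, which forces R4C1 = 3.

2 4 3 1 / 1 3 2 4 / 4 2 1 3 / 3 1 4 2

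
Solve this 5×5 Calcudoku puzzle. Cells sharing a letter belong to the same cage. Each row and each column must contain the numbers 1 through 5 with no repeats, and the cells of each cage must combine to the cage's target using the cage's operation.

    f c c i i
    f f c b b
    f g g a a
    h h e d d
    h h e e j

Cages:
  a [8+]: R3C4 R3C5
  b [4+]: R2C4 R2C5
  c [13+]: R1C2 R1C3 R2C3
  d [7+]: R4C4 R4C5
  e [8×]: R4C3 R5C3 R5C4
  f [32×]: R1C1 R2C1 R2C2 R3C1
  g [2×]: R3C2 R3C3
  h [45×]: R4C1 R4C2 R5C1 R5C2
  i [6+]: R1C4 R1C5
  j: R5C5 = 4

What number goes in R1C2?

5

Cage f has product 32, leaving R2C2 = 4.
Row 2 already has 4; hence R2C3 = 5.
J is a freebie; hence R5C5 = 4.
Column 2 already has 4; hence R1C2 = 5.
Column 3 now contains 5, so R1C3 = 3.
Cage e needs product 8, leaving R4C3 = 4.
Cage i's pair has sum 6, which forces R1C4 = 4.
Cage i needs two cells with sum 6, which forces R1C5 = 2.
Column 5 now contains 2, which forces R4C5 = 5.
Row 1 now contains 2, which forces R1C1 = 1.
The 4 cells of cage f must have product 32, so R2C1 = 2.
Cage f needs product 32, leaving R3C1 = 4.
Cage a's pair has sum 8; hence R3C4 = 5.
Column 5 now contains 5; hence R3C5 = 3.
Row 4 now contains 5, so R4C1 = 3.
Cage h has product 45, leaving R4C2 = 1.
Row 4 now contains 5, so R4C4 = 2.
Cage h has product 45; hence R5C1 = 5.
The 4 cells of cage h must have product 45, which forces R5C2 = 3.
2 is placed in column 4; hence R5C4 = 1.
1 is placed in column 4, so R2C4 = 3.
Column 5 already has 3, leaving R2C5 = 1.
1 is placed in column 2, leaving R3C2 = 2.
Cage g needs two cells with product 2, leaving R3C3 = 1.
1 is placed in row 5, so R5C3 = 2.
Filled in: 1 5 3 4 2 / 2 4 5 3 1 / 4 2 1 5 3 / 3 1 4 2 5 / 5 3 2 1 4.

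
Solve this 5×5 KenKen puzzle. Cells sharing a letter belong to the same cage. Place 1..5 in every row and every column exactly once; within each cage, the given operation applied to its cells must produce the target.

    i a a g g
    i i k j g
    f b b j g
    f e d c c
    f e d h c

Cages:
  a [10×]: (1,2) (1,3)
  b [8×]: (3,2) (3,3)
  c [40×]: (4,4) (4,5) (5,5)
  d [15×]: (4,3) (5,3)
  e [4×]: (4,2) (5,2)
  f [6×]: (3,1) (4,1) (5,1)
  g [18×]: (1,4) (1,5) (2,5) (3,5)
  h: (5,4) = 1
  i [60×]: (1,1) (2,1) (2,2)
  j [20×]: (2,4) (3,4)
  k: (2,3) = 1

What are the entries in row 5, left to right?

Cage g needs product 18, leaving (1,4) = 3.
K is a freebie, which forces (2,3) = 1.
H is a freebie, so (5,4) = 1.
Cage e needs two cells with product 4, so (4,2) = 1.
Row 5 now contains 1, so (5,2) = 4.
Cage f needs product 6, so (3,1) = 1.
4 is placed in column 2, leaving (3,2) = 2.
Cage b's pair has product 8, which forces (3,3) = 4.
4 is placed in row 3, leaving (3,4) = 5.
2 is placed in row 3, so (3,5) = 3.
2 is placed in column 2, leaving (1,2) = 5.
Cage a needs two cells with product 10; hence (1,3) = 2.
Cage g has product 18, which forces (1,5) = 1.
5 is placed in column 2, leaving (2,2) = 3.
Column 4 now contains 5, which forces (2,4) = 4.
Column 5 now contains 3, which forces (2,5) = 2.
Column 4 now contains 4; hence (4,4) = 2.
Column 5 already has 2, leaving (5,5) = 5.
Row 1 now contains 5, so (1,1) = 4.
Row 2 now contains 4, which forces (2,1) = 5.
Row 4 already has 2, so (4,1) = 3.
Cage d's pair has product 15; hence (4,3) = 5.
Column 5 already has 5, so (4,5) = 4.
Cage f has product 6, leaving (5,1) = 2.
Row 5 already has 5, leaving (5,3) = 3.
Completed grid: 4 5 2 3 1 / 5 3 1 4 2 / 1 2 4 5 3 / 3 1 5 2 4 / 2 4 3 1 5.

2 4 3 1 5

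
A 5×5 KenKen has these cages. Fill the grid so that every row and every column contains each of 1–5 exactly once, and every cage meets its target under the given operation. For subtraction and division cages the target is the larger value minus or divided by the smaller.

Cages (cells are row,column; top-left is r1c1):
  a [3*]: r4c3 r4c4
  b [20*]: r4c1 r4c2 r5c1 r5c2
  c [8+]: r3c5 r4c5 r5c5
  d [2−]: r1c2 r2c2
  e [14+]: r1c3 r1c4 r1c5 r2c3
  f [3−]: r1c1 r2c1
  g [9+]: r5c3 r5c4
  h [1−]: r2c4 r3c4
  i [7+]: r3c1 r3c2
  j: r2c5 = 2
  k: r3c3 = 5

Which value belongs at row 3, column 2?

J is a freebie, which forces r2c5 = 2.
K is a freebie; hence r3c3 = 5.
Column 3 already has 5, which forces r5c3 = 4.
Row 5 already has 4, which forces r5c4 = 5.
Cage e needs sum 14, so r1c3 = 2.
Cage e has sum 14, leaving r1c4 = 4.
The 4 cells of cage e must have sum 14; hence r1c5 = 5.
4 is placed in column 3, so r2c3 = 3.
3 is placed in row 2, which forces r2c4 = 1.
Column 3 already has 3, leaving r4c3 = 1.
Column 4 now contains 1, leaving r4c4 = 3.
Row 4 now contains 3, leaving r4c5 = 4.
4 is placed in row 1, so r1c1 = 1.
Cage d's pair has difference 2, leaving r1c2 = 3.
The two cells of cage f must have difference 3, which forces r2c1 = 4.
Cage d's pair has difference 2; hence r2c2 = 5.
Column 1 now contains 4, leaving r3c1 = 3.
Column 2 already has 3; hence r3c2 = 4.
Column 4 now contains 3, so r3c4 = 2.
Row 3 now contains 3; hence r3c5 = 1.
Column 2 now contains 5, so r4c2 = 2.
Column 1 already has 1; hence r5c1 = 2.
2 is placed in column 2; hence r5c2 = 1.
1 is placed in column 5, so r5c5 = 3.
2 is placed in row 4, leaving r4c1 = 5.
The full grid is 1 3 2 4 5 / 4 5 3 1 2 / 3 4 5 2 1 / 5 2 1 3 4 / 2 1 4 5 3.

4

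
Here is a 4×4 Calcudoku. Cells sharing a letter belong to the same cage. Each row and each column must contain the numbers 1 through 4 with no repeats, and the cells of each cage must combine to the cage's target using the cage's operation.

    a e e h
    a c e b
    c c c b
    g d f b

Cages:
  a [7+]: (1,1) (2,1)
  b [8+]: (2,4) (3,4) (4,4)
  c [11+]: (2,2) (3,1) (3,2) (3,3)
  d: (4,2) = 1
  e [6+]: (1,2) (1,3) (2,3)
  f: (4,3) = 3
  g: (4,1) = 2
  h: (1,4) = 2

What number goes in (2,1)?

Cage h is a single given cell, so (1,4) = 2.
Cage g is given; hence (4,1) = 2.
Cage d is given, so (4,2) = 1.
Cage f is a single given cell, leaving (4,3) = 3.
Row 4 already has 3, which forces (4,4) = 4.
Column 2 now contains 1, so (1,2) = 3.
The 3 cells of cage e must have sum 6, leaving (1,3) = 1.
Cage e needs sum 6, so (2,3) = 2.
Column 3 already has 2, so (3,3) = 4.
Row 1 already has 3, so (1,1) = 4.
Cage a's pair has sum 7, so (2,1) = 3.
Row 2 now contains 2, which forces (2,2) = 4.
3 is placed in row 2, which forces (2,4) = 1.
Cage c needs sum 11, which forces (3,1) = 1.
4 is placed in row 3, leaving (3,2) = 2.
Column 4 already has 1, so (3,4) = 3.
The full grid is 4 3 1 2 / 3 4 2 1 / 1 2 4 3 / 2 1 3 4.

3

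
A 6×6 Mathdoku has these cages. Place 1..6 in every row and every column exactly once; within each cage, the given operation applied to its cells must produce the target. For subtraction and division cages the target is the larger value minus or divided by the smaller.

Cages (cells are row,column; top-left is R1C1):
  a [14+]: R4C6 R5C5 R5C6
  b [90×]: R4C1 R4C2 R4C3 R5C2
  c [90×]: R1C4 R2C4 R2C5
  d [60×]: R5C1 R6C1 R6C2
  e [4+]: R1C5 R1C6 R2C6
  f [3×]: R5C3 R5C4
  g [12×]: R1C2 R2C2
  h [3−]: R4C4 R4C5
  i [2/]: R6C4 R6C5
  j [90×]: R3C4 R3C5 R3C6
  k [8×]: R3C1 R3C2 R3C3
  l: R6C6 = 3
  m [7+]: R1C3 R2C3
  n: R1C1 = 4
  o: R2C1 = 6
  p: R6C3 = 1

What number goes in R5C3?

3

Cage n is a single given cell, which forces R1C1 = 4.
Cage e needs sum 4, so R1C5 = 1.
Cage e has sum 4, so R1C6 = 2.
Cage o is given; hence R2C1 = 6.
The 3 cells of cage e must have sum 4, so R2C6 = 1.
Cage p is a single given cell; hence R6C3 = 1.
Cage l is a single given cell, so R6C6 = 3.
Cage c has product 90; hence R1C4 = 6.
Column 3 already has 1; hence R5C3 = 3.
The two cells of cage f must have product 3, so R5C4 = 1.
Row 1 now contains 6; hence R1C2 = 3.
3 is placed in column 3, which forces R1C3 = 5.
Cage g needs two cells with product 12, leaving R2C2 = 4.
The two cells of cage m must have sum 7, leaving R2C3 = 2.
Column 3 already has 2, leaving R3C3 = 4.
3 is placed in column 2, leaving R4C2 = 1.
Column 3 already has 5; hence R4C3 = 6.
Cage d needs product 60, leaving R6C2 = 6.
Cage k needs product 8, so R3C1 = 1.
Column 2 now contains 1, leaving R3C2 = 2.
Row 4 already has 1, which forces R4C1 = 3.
Column 2 now contains 6, leaving R5C2 = 5.
5 is placed in row 5, which forces R5C5 = 4.
Row 5 already has 4; hence R5C6 = 6.
Column 5 already has 4; hence R6C5 = 2.
Cage j needs product 90; hence R3C4 = 3.
Cage j has product 90, which forces R3C5 = 6.
6 is placed in column 6, which forces R3C6 = 5.
The two cells of cage h must have difference 3, so R4C4 = 2.
Column 5 already has 2, leaving R4C5 = 5.
Cage a has sum 14, which forces R4C6 = 4.
5 is placed in row 5; hence R5C1 = 2.
Row 6 already has 2, which forces R6C1 = 5.
Row 6 already has 2, leaving R6C4 = 4.
Column 4 now contains 3, so R2C4 = 5.
Column 5 now contains 5, so R2C5 = 3.
Filled in: 4 3 5 6 1 2 / 6 4 2 5 3 1 / 1 2 4 3 6 5 / 3 1 6 2 5 4 / 2 5 3 1 4 6 / 5 6 1 4 2 3.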